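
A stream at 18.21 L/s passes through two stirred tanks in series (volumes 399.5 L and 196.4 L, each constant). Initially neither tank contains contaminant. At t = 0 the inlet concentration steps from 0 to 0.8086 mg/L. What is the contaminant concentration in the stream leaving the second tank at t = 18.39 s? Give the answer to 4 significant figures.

0.2629 mg/L

Time constants: τᵢ = Vᵢ/Q for each well-mixed tank.
τ₁ = 399.5/18.21 = 21.9385 s; τ₂ = 196.4/18.21 = 10.7853 s.
Tank 1: C₁ = C_in(1 − e^(−t/τ₁)). Tank 2 (τ₁ ≠ τ₂): C₂ = C_in[1 − (τ₁ e^(−t/τ₁) − τ₂ e^(−t/τ₂))/(τ₁ − τ₂)].
At t = 18.39: e^(−t/τ₁) = 0.432466, e^(−t/τ₂) = 0.181754.
C₂ = 0.8086·[1 − (21.9385·0.432466 − 10.7853·0.181754)/(11.1532)] = 0.8086·0.325093 = 0.262871 mg/L.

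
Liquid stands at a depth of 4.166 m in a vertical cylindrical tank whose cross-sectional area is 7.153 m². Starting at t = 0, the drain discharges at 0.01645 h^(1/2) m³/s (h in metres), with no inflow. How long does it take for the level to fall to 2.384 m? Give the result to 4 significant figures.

With no inflow, A dh/dt = −0.01645 √h.
Separate and integrate: 2(√h − √h₀) = −(0.01645/A) t.
t = 2A(√h₀ − √h)/0.01645 = 2·7.153·(√4.166 − √2.384)/0.01645
  = 14.3060 × (2.04108 − 1.54402) / 0.01645 = 432.274 s.

432.3 s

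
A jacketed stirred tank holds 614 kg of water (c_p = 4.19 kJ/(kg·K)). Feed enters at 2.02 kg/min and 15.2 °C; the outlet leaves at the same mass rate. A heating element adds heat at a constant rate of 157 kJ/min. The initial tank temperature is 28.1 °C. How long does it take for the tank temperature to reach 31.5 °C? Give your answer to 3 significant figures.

280 min

M c_p dT/dt = ṁ c_p (T_in − T) + Q̇.
τ = M/ṁ = 303.96 min; T_ss = T_in + Q̇/(ṁ c_p) = 33.750 °C.
T(t) = T_ss + (T₀ − T_ss) e^(−t/τ). Set T = 31.5:
e^(−t/τ) = (31.5 − 33.750)/(28.1 − 33.750) = 0.39819
t = −303.96 · ln(0.39819) = 279.90 min.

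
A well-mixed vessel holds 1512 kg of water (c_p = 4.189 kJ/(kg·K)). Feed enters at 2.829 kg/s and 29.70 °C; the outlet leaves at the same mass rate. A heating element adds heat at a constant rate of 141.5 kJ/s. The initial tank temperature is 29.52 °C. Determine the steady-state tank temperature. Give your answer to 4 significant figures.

41.64 °C

Unsteady energy balance on the tank contents: M c_p dT/dt = ṁ c_p (T_in − T) + 141.5.
At steady state dT/dt = 0 ⇒ T_ss = T_in + Q̇/(ṁ c_p) = 29.70 + 141.5/(2.829·4.189) = 41.6402 °C.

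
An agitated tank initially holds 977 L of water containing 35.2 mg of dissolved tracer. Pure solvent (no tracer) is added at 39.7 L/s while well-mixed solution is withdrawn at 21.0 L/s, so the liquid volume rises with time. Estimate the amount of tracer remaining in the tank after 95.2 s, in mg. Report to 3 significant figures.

11.0 mg

Let m(t) be the amount of tracer. Volume: V(t) = V₀ + (Q_in − Q_out) t = 977 + 18.700 t; V(95.2) = 2757.2 L.
Solute balance: dm/dt = 0 − Q_out C = −Q_out m/V(t).
dm/m = −Q_out dt/(V₀ + 18.700 t); integrating gives ln(m/m₀) = −(Q_out/(Q_in−Q_out)) ln(V/V₀).
m = m₀ (V₀/V)^(Q_out/(Q_in−Q_out)) = 35.2 × (977/2757.2)^(1.1230) = 10.979 mg.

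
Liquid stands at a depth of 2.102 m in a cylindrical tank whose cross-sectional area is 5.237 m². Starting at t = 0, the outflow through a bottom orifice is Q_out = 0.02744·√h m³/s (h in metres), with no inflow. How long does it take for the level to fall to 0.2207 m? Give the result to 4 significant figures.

With no inflow, A dh/dt = −0.02744 √h.
Separate and integrate: 2(√h − √h₀) = −(0.02744/A) t.
t = 2A(√h₀ − √h)/0.02744 = 2·5.237·(√2.102 − √0.2207)/0.02744
  = 10.4740 × (1.44983 − 0.469787) / 0.02744 = 374.087 s.

374.1 s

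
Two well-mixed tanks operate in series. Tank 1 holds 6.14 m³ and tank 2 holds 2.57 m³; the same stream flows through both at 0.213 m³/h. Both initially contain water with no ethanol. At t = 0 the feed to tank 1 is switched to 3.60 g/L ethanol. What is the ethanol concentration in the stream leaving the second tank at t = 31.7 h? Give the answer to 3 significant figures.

Each tank obeys Vᵢ dCᵢ/dt = Q(Cᵢ₋₁ − Cᵢ), so τᵢ = Vᵢ/Q.
τ₁ = 6.14/0.213 = 28.826 h; τ₂ = 2.57/0.213 = 12.066 h.
Solving the cascade with C₁(0)=C₂(0)=0 gives C₂(t) = C_in[1 − (τ₁ e^(−t/τ₁) − τ₂ e^(−t/τ₂))/(τ₁ − τ₂)].
At t = 31.7: e^(−t/τ₁) = 0.33297, e^(−t/τ₂) = 0.072275.
C₂ = 3.60·[1 − (28.826·0.33297 − 12.066·0.072275)/(16.761)] = 3.60·0.47935 = 1.7257 g/L.

1.73 g/L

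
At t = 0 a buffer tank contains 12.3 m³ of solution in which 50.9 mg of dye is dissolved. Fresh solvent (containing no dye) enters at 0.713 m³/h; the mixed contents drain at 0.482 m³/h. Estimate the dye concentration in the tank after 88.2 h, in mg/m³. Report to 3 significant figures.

0.203 mg/m³

Total volume: dV/dt = Q_in − Q_out = 0.23100 m³/h, so V(t) = 12.3 + 0.23100 t and V(88.2) = 32.674 m³.
No dye enters, so dm/dt = −Q_out · (m/V).
dm/m = −Q_out dt/(V₀ + 0.23100 t); integrating gives ln(m/m₀) = −(Q_out/(Q_in−Q_out)) ln(V/V₀).
m = m₀ (V₀/V)^(Q_out/(Q_in−Q_out)) = 50.9 × (12.3/32.674)^(2.0866) = 6.6280 mg.
C = m/V = 6.6280/32.674 = 0.20285 mg/m³.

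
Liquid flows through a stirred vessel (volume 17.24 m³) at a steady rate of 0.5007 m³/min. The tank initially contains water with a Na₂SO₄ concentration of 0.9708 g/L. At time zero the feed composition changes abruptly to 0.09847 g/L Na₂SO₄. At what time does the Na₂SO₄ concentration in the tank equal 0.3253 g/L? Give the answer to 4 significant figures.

Transient balance on the dissolved component: V dC/dt = Q(C_in − C), so τ = V/Q = 34.4318 min.
C(t) = C_in + (C₀ − C_in) e^(−t/τ). Set C = 0.3253 and solve for t:
e^(−t/τ) = (C − C_in)/(C₀ − C_in) = (0.3253 − 0.09847)/(0.9708 − 0.09847) = 0.260028
t = −τ ln(…) = 34.4318 × 1.34697 = 46.3785 min.

46.38 min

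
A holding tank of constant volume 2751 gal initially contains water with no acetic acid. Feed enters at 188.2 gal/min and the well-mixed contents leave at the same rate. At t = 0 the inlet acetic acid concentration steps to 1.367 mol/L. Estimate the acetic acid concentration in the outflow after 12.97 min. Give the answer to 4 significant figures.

Transient balance on the dissolved component: V dC/dt = Q(C_in − C).
So dC/dt = (C_in − C)/τ with τ = V/Q = 2751/188.2 = 14.6174 min.
This is linear first-order; C(t) = C_in + (C₀ − C_in) e^(−t/τ).
C(12.97) = 1.367 + (0 − 1.367)·e^(−12.97/14.6174) = 1.367 + (-1.36700)·0.411767 = 0.804114 mol/L.

0.8041 mol/L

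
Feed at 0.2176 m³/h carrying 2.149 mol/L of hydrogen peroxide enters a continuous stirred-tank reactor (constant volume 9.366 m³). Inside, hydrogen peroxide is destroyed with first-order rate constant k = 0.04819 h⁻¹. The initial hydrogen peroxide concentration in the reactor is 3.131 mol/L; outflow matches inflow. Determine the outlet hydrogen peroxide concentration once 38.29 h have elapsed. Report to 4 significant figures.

0.8569 mol/L

V dC/dt = Q(C_in − C) − k V C.
This is linear with rate a = Q/V + k = 0.0714230 h⁻¹.
C_ss = Q C_in/(Q + kV) = 0.699042 mol/L; C(t) = C_ss + (C₀ − C_ss) e^(−a t).
C(38.29) = 0.699042 + (2.43196)·e^(−0.0714230·38.29) = 0.699042 + (2.43196)·0.0649079 = 0.856895 mol/L.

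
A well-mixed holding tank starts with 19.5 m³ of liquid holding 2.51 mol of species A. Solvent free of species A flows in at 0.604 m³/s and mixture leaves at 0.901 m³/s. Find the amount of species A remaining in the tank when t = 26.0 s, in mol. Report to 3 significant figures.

0.544 mol

Let m(t) be the amount of species A. Volume: V(t) = V₀ + (Q_in − Q_out) t = 19.5 − 0.29700 t; V(26.0) = 11.778 m³.
Solute balance: dm/dt = 0 − Q_out C = −Q_out m/V(t).
Separate: dm/m = −Q_out dt/V(t) ⇒ ln(m/m₀) = −(Q_out/(Q_in−Q_out)) ln(V/V₀).
m = m₀ (V₀/V)^(Q_out/(Q_in−Q_out)) = 2.51 × (19.5/11.778)^(-3.0337) = 0.54377 mol.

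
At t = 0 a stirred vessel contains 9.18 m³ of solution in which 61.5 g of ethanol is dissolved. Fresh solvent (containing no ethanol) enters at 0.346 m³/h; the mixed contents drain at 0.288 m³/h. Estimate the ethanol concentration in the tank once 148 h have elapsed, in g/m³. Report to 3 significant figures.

Let m(t) be the amount of ethanol. Volume: V(t) = V₀ + (Q_in − Q_out) t = 9.18 + 0.058000 t; V(148) = 17.764 m³.
Solute balance: dm/dt = 0 − Q_out C = −Q_out m/V(t).
dm/m = −Q_out dt/(V₀ + 0.058000 t); integrating gives ln(m/m₀) = −(Q_out/(Q_in−Q_out)) ln(V/V₀).
m = m₀ (V₀/V)^(Q_out/(Q_in−Q_out)) = 61.5 × (9.18/17.764)^(4.9655) = 2.3188 g.
C = m/V = 2.3188/17.764 = 0.13054 g/m³.

0.131 g/m³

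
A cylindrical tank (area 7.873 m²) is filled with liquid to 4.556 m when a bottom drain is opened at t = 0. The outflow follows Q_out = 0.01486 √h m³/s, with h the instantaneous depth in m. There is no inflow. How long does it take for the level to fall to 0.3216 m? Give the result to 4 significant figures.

With no inflow, A dh/dt = −0.01486 √h.
This is separable: 2 d(√h)/dt = −0.01486/A, so √h = √h₀ − (0.01486/(2A)) t.
t = 2A(√h₀ − √h)/0.01486 = 2·7.873·(√4.556 − √0.3216)/0.01486
  = 15.7460 × (2.13448 − 0.567098) / 0.01486 = 1660.83 s.

1661 s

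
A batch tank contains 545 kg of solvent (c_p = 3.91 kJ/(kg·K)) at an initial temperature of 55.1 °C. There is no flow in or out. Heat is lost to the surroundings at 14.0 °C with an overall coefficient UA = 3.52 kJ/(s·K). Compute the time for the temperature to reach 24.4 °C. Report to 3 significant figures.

832 s

Lumped-capacitance energy balance: M c_p dT/dt = UA(T_amb − T).
τ = M c_p/UA = 605.38 s; T_ss = T_amb = 14.000 °C.
T(t) = T_ss + (T₀ − T_ss)e^(−t/τ); set T = 24.4:
t = −τ ln[(T − T_ss)/(T₀ − T_ss)] = −605.38 · ln(0.25304) = 831.92 s.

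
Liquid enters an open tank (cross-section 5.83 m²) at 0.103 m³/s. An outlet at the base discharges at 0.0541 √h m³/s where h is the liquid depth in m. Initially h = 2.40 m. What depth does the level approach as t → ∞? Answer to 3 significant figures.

3.62 m

A dh/dt = Q_in − 0.0541 √h. Steady state requires inflow = outflow:
Q_in = 0.0541 √h_ss ⇒ √h_ss = 0.103/0.0541 = 1.9039.
h_ss = 1.9039² = 3.6248 m. (Since h₀ = 2.40 m < h_ss, the level will rise toward this value.)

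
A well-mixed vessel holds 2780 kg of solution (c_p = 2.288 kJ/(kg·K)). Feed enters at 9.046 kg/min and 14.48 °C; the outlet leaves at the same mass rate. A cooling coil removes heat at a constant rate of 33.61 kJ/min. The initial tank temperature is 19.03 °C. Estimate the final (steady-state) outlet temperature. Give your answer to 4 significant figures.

12.86 °C

M c_p dT/dt = ṁ c_p (T_in − T) − Q̇.
At steady state dT/dt = 0 ⇒ T_ss = T_in − Q̇/(ṁ c_p) = 14.48 − 33.61/(9.046·2.288) = 12.8561 °C.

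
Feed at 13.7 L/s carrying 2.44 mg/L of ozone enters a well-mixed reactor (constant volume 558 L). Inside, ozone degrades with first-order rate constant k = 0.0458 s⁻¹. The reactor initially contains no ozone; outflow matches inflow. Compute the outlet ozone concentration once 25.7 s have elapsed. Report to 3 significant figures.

V dC/dt = Q(C_in − C) − k V C.
This is linear with rate a = Q/V + k = 0.070352 s⁻¹.
C_ss = Q C_in/(Q + kV) = 0.85153 mg/L; C(t) = C_ss + (C₀ − C_ss) e^(−a t).
C(25.7) = 0.85153 + (-0.85153)·e^(−0.070352·25.7) = 0.85153 + (-0.85153)·0.16397 = 0.71190 mg/L.

0.712 mg/L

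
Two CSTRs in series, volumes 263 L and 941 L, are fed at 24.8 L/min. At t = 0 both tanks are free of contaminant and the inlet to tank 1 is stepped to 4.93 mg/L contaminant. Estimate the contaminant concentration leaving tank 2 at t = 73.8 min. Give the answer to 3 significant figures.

Time constants: τᵢ = Vᵢ/Q for each well-mixed tank.
τ₁ = 263/24.8 = 10.605 min; τ₂ = 941/24.8 = 37.944 min.
Solving the cascade with C₁(0)=C₂(0)=0 gives C₂(t) = C_in[1 − (τ₁ e^(−t/τ₁) − τ₂ e^(−t/τ₂))/(τ₁ − τ₂)].
At t = 73.8: e^(−t/τ₁) = 0.00094996, e^(−t/τ₂) = 0.14299.
C₂ = 4.93·[1 − (10.605·0.00094996 − 37.944·0.14299)/(-27.339)] = 4.93·0.80191 = 3.9534 mg/L.

3.95 mg/L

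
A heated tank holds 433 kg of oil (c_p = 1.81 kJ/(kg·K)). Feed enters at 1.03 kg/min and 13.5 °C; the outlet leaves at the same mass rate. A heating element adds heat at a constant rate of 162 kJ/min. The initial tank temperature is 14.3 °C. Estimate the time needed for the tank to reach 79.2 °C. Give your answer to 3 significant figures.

589 min

Unsteady energy balance on the tank contents: M c_p dT/dt = ṁ c_p (T_in − T) + 162.
τ = M/ṁ = 420.39 min; T_ss = T_in + Q̇/(ṁ c_p) = 100.40 °C.
T(t) = T_ss + (T₀ − T_ss) e^(−t/τ). Set T = 79.2:
e^(−t/τ) = (79.2 − 100.40)/(14.3 − 100.40) = 0.24619
t = −420.39 · ln(0.24619) = 589.24 min.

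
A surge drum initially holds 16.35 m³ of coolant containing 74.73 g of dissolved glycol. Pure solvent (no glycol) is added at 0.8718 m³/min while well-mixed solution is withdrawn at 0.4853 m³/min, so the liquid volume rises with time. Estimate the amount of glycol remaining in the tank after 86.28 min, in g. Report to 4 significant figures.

Total volume: dV/dt = Q_in − Q_out = 0.386500 m³/min, so V(t) = 16.35 + 0.386500 t and V(86.28) = 49.6972 m³.
Solute balance: dm/dt = 0 − Q_out C = −Q_out m/V(t).
Separate: dm/m = −Q_out dt/V(t) ⇒ ln(m/m₀) = −(Q_out/(Q_in−Q_out)) ln(V/V₀).
m = m₀ (V₀/V)^(Q_out/(Q_in−Q_out)) = 74.73 × (16.35/49.6972)^(1.25563) = 18.5038 g.

18.50 g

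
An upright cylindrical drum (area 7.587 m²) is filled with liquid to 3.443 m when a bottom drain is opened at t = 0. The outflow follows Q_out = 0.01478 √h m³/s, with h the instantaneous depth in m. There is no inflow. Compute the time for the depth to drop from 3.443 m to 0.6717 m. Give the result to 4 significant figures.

1064 s

A dh/dt = −Q_out = −0.01478 √h.
Separate and integrate: 2(√h − √h₀) = −(0.01478/A) t.
t = 2A(√h₀ − √h)/0.01478 = 2·7.587·(√3.443 − √0.6717)/0.01478
  = 15.1740 × (1.85553 − 0.819573) / 0.01478 = 1063.58 s.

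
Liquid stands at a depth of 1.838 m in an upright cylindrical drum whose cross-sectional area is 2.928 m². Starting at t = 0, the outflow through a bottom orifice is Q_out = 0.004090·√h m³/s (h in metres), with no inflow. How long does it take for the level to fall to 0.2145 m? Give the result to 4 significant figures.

A dh/dt = −Q_out = −0.004090 √h.
∫ h^(−1/2) dh = −(0.004090/A) ∫ dt, giving 2√h = 2√h₀ − (0.004090/A) t.
t = 2A(√h₀ − √h)/0.004090 = 2·2.928·(√1.838 − √0.2145)/0.004090
  = 5.85600 × (1.35573 − 0.463141) / 0.004090 = 1277.99 s.

1278 s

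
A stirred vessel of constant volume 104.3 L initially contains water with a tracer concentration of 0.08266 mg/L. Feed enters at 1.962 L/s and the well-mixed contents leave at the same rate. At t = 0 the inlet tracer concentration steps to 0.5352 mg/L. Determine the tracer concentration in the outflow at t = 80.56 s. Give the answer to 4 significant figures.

Unsteady species balance (constant V, well mixed): V dC/dt = Q(C_in − C).
Time constant τ = V/Q = 104.3/1.962 = 53.1600 s.
Solution: C(t) = C_in + (C₀ − C_in) e^(−t/τ).
C(80.56) = 0.5352 + (0.08266 − 0.5352)·e^(−80.56/53.1600) = 0.5352 + (-0.452540)·0.219715 = 0.435770 mg/L.

0.4358 mg/L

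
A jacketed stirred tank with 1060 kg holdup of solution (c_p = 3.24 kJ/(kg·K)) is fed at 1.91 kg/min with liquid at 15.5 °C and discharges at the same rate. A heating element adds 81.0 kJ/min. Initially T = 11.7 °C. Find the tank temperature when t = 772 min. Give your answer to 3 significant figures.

M c_p dT/dt = ṁ c_p (T_in − T) + Q̇.
τ = M/ṁ = 554.97 min; T_ss = T_in + Q̇/(ṁ c_p) = 15.5 + 81.0/(1.91·3.24) = 28.589 °C.
Solution: T(t) = T_ss + (T₀ − T_ss) e^(−t/τ).
T(772) = 28.589 + (-16.889)·e^(−772/554.97) = 28.589 + (-16.889)·0.24881 = 24.387 °C.

24.4 °C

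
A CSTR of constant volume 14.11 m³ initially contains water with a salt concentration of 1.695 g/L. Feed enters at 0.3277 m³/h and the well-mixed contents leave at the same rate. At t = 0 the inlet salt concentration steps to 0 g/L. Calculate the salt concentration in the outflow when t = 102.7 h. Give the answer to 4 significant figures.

0.1561 g/L

Mass balance on the solute (V constant): V dC/dt = Q(C_in − C).
Rewrite as dC/dt + C/τ = C_in/τ, τ = V/Q = 43.0577 h.
This is linear first-order; C(t) = C_in + (C₀ − C_in) e^(−t/τ).
C(102.7) = 0 + (1.695 − 0)·e^(−102.7/43.0577) = 0 + (1.69500)·0.0920731 = 0.156064 g/L.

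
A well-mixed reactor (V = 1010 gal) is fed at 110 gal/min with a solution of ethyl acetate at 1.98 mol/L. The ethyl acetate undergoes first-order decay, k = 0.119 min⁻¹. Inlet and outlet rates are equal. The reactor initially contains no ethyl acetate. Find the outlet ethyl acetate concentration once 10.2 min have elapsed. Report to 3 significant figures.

0.854 mol/L

Species balance: V dC/dt = Q C_in − Q C − k V C.
This is linear with rate a = Q/V + k = 0.22791 min⁻¹.
C_ss = Q C_in/(Q + kV) = 0.94617 mol/L; C(t) = C_ss + (C₀ − C_ss) e^(−a t).
C(10.2) = 0.94617 + (-0.94617)·e^(−0.22791·10.2) = 0.94617 + (-0.94617)·0.097814 = 0.85363 mol/L.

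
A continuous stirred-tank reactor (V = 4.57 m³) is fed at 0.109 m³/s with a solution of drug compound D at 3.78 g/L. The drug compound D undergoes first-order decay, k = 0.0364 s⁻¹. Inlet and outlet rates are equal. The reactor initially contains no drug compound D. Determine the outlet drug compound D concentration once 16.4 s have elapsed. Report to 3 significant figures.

0.939 g/L

V dC/dt = Q(C_in − C) − k V C.
This is linear with rate a = Q/V + k = 0.060251 s⁻¹.
C_ss = Q C_in/(Q + kV) = 1.4964 g/L; C(t) = C_ss + (C₀ − C_ss) e^(−a t).
C(16.4) = 1.4964 + (-1.4964)·e^(−0.060251·16.4) = 1.4964 + (-1.4964)·0.37228 = 0.93930 g/L.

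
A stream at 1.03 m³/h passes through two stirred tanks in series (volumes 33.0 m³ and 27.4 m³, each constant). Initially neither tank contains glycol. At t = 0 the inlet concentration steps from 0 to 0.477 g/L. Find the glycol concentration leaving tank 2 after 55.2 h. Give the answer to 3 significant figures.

0.268 g/L

Each tank obeys Vᵢ dCᵢ/dt = Q(Cᵢ₋₁ − Cᵢ), so τᵢ = Vᵢ/Q.
τ₁ = 33.0/1.03 = 32.039 h; τ₂ = 27.4/1.03 = 26.602 h.
Tank 1: C₁ = C_in(1 − e^(−t/τ₁)). Tank 2 (τ₁ ≠ τ₂): C₂ = C_in[1 − (τ₁ e^(−t/τ₁) − τ₂ e^(−t/τ₂))/(τ₁ − τ₂)].
At t = 55.2: e^(−t/τ₁) = 0.17855, e^(−t/τ₂) = 0.12555.
C₂ = 0.477·[1 − (32.039·0.17855 − 26.602·0.12555)/(5.4369)] = 0.477·0.56216 = 0.26815 g/L.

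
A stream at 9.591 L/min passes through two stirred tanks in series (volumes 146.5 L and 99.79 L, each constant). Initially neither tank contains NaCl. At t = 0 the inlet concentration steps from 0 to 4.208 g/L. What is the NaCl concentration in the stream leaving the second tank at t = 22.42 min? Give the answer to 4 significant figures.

2.209 g/L

Time constants: τᵢ = Vᵢ/Q for each well-mixed tank.
τ₁ = 146.5/9.591 = 15.2747 min; τ₂ = 99.79/9.591 = 10.4045 min.
Solving the cascade with C₁(0)=C₂(0)=0 gives C₂(t) = C_in[1 − (τ₁ e^(−t/τ₁) − τ₂ e^(−t/τ₂))/(τ₁ − τ₂)].
At t = 22.42: e^(−t/τ₁) = 0.230436, e^(−t/τ₂) = 0.115923.
C₂ = 4.208·[1 − (15.2747·0.230436 − 10.4045·0.115923)/(4.87019)] = 4.208·0.524923 = 2.20887 g/L.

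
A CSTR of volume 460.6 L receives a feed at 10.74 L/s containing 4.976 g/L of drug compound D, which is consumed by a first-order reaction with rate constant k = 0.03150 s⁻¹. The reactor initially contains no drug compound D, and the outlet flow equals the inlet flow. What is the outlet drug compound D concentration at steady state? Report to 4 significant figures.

2.117 g/L

V dC/dt = Q(C_in − C) − k V C.
Steady state (dC/dt = 0): C_ss = Q C_in/(Q + kV) = C_in/(1 + kV/Q).
C_ss = 10.74·4.976/(10.74 + 0.03150·460.6) = 53.4422/25.2489 = 2.11662 g/L.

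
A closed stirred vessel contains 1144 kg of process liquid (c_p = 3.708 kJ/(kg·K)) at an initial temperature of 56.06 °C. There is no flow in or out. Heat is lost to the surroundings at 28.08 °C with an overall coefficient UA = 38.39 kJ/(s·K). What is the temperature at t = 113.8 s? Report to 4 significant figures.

Lumped-capacitance energy balance: M c_p dT/dt = UA(T_amb − T).
dT/dt = (T_ss − T)/τ with T_ss = T_amb = 28.0800 °C, τ = M c_p/UA = 1144·3.708/38.39 = 110.496 s.
This is linear first-order; T(t) = T_ss + (T₀ − T_ss) e^(−t/τ).
T(113.8) = 28.0800 + (27.9800)·0.357043 = 38.0701 °C.

38.07 °C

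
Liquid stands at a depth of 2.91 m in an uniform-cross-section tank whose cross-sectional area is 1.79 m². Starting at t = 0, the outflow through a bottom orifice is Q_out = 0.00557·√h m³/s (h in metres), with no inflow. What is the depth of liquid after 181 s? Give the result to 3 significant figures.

A dh/dt = −Q_out = −0.00557 √h.
This is separable: 2 d(√h)/dt = −0.00557/A, so √h = √h₀ − (0.00557/(2A)) t.
√h = √2.91 − 0.00557·181/(2·1.79) = 1.7059 − 0.28161 = 1.4243.
h = 1.4243² = 2.0285 m.

2.03 m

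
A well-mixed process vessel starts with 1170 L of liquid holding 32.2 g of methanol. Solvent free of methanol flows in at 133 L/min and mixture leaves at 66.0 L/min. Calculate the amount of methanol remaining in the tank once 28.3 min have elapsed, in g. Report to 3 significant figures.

12.5 g

Let m(t) be the amount of methanol. Volume: V(t) = V₀ + (Q_in − Q_out) t = 1170 + 67.000 t; V(28.3) = 3066.1 L.
No methanol enters, so dm/dt = −Q_out · (m/V).
dm/m = −Q_out dt/(V₀ + 67.000 t); integrating gives ln(m/m₀) = −(Q_out/(Q_in−Q_out)) ln(V/V₀).
m = m₀ (V₀/V)^(Q_out/(Q_in−Q_out)) = 32.2 × (1170/3066.1)^(0.98507) = 12.465 g.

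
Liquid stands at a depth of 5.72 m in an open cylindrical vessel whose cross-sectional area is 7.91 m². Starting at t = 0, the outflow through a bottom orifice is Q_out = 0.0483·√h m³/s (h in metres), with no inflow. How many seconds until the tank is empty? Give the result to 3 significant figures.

A dh/dt = −Q_out = −0.0483 √h.
∫ h^(−1/2) dh = −(0.0483/A) ∫ dt, giving 2√h = 2√h₀ − (0.0483/A) t.
Set h = 0: 2√h₀ = (0.0483/A) t_empty ⇒ t_empty = 2A√h₀/0.0483.
t_empty = 2·7.91·√5.72/0.0483 = 15.820·2.3917/0.0483 = 783.35 s.

783 s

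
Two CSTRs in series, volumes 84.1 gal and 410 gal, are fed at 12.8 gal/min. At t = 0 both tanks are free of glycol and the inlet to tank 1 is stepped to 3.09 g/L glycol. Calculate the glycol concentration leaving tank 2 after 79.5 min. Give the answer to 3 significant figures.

2.77 g/L

Time constants: τᵢ = Vᵢ/Q for each well-mixed tank.
τ₁ = 84.1/12.8 = 6.5703 min; τ₂ = 410/12.8 = 32.031 min.
Tank 1: C₁ = C_in(1 − e^(−t/τ₁)). Tank 2 (τ₁ ≠ τ₂): C₂ = C_in[1 − (τ₁ e^(−t/τ₁) − τ₂ e^(−t/τ₂))/(τ₁ − τ₂)].
At t = 79.5: e^(−t/τ₁) = 5.5602e-06, e^(−t/τ₂) = 0.083580.
C₂ = 3.09·[1 − (6.5703·5.5602e-06 − 32.031·0.083580)/(-25.461)] = 3.09·0.89485 = 2.7651 g/L.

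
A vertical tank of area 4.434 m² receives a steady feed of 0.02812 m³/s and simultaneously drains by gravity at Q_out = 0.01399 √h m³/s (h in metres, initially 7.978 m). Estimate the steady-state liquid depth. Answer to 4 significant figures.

Level balance: A dh/dt = 0.02812 − 0.01399 √h. Setting dh/dt = 0:
Q_in = 0.01399 √h_ss ⇒ √h_ss = 0.02812/0.01399 = 2.01001.
h_ss = 2.01001² = 4.04013 m. (Since h₀ = 7.978 m > h_ss, the level will fall toward this value.)

4.040 m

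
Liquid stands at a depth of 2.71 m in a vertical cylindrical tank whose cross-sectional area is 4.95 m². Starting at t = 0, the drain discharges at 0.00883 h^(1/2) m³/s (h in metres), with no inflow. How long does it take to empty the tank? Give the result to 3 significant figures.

1850 s

Mass balance (ρ constant): A dh/dt = −0.00883 √h.
∫ h^(−1/2) dh = −(0.00883/A) ∫ dt, giving 2√h = 2√h₀ − (0.00883/A) t.
Set h = 0: 2√h₀ = (0.00883/A) t_empty ⇒ t_empty = 2A√h₀/0.00883.
t_empty = 2·4.95·√2.71/0.00883 = 9.9000·1.6462/0.00883 = 1845.7 s.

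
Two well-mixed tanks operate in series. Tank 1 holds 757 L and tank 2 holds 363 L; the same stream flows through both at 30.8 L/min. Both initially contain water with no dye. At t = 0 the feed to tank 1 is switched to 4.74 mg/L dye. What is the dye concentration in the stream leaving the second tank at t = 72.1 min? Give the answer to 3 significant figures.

4.27 mg/L

Time constants: τᵢ = Vᵢ/Q for each well-mixed tank.
τ₁ = 757/30.8 = 24.578 min; τ₂ = 363/30.8 = 11.786 min.
Solving the cascade with C₁(0)=C₂(0)=0 gives C₂(t) = C_in[1 − (τ₁ e^(−t/τ₁) − τ₂ e^(−t/τ₂))/(τ₁ − τ₂)].
At t = 72.1: e^(−t/τ₁) = 0.053209, e^(−t/τ₂) = 0.0022038.
C₂ = 4.74·[1 − (24.578·0.053209 − 11.786·0.0022038)/(12.792)] = 4.74·0.89980 = 4.2650 mg/L.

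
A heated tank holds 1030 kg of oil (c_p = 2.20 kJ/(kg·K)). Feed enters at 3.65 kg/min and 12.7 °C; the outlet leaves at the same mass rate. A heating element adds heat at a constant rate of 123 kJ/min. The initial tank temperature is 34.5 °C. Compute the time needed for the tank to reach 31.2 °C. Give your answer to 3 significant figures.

201 min

M c_p dT/dt = ṁ c_p (T_in − T) + Q̇.
τ = M/ṁ = 282.19 min; T_ss = T_in + Q̇/(ṁ c_p) = 28.018 °C.
T(t) = T_ss + (T₀ − T_ss) e^(−t/τ). Set T = 31.2:
e^(−t/τ) = (31.2 − 28.018)/(34.5 − 28.018) = 0.49093
t = −282.19 · ln(0.49093) = 200.76 min.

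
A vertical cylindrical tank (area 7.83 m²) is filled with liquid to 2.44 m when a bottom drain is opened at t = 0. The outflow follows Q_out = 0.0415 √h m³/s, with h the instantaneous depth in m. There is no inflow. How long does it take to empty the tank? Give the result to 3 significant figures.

589 s

A dh/dt = −Q_out = −0.0415 √h.
Separate and integrate: 2(√h − √h₀) = −(0.0415/A) t.
Set h = 0: 2√h₀ = (0.0415/A) t_empty ⇒ t_empty = 2A√h₀/0.0415.
t_empty = 2·7.83·√2.44/0.0415 = 15.660·1.5620/0.0415 = 589.44 s.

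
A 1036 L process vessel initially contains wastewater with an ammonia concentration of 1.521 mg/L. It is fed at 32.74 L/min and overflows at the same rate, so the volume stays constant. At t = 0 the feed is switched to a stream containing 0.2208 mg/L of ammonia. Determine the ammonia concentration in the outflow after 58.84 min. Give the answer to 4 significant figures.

0.4233 mg/L

Accumulation = in − out for the solute gives V dC/dt = Q(C_in − C).
Time constant τ = V/Q = 1036/32.74 = 31.6432 min.
Integrating: C(t) = C_in + (C₀ − C_in) e^(−t/τ).
C(58.84) = 0.2208 + (1.521 − 0.2208)·e^(−58.84/31.6432) = 0.2208 + (1.30020)·0.155754 = 0.423311 mg/L.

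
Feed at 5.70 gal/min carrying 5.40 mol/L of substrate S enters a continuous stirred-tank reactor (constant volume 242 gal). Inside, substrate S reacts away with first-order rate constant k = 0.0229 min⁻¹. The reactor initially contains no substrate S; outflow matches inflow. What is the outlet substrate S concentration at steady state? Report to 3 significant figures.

2.74 mol/L

Accumulation = in − out − consumed: V dC/dt = Q C_in − Q C − k V C.
Steady state (dC/dt = 0): C_ss = Q C_in/(Q + kV) = C_in/(1 + kV/Q).
C_ss = 5.70·5.40/(5.70 + 0.0229·242) = 30.780/11.242 = 2.7380 mol/L.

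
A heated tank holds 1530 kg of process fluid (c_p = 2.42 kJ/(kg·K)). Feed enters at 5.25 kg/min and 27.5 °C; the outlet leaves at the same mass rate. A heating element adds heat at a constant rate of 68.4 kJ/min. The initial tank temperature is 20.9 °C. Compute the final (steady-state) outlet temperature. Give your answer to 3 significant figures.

32.9 °C

Heat balance on the well-mixed liquid: M c_p dT/dt = ṁ c_p (T_in − T) + 68.4.
At steady state dT/dt = 0 ⇒ T_ss = T_in + Q̇/(ṁ c_p) = 27.5 + 68.4/(5.25·2.42) = 32.884 °C.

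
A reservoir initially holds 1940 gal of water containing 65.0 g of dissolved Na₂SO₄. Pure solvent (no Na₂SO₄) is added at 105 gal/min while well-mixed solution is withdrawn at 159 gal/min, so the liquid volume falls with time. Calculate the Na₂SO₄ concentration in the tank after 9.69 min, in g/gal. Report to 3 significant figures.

0.0182 g/gal

Let m(t) be the amount of Na₂SO₄. Volume: V(t) = V₀ + (Q_in − Q_out) t = 1940 − 54.000 t; V(9.69) = 1416.7 gal.
Solute balance: dm/dt = 0 − Q_out C = −Q_out m/V(t).
dm/m = −Q_out dt/(V₀ − 54.000 t); integrating gives ln(m/m₀) = −(Q_out/(Q_in−Q_out)) ln(V/V₀).
m = m₀ (V₀/V)^(Q_out/(Q_in−Q_out)) = 65.0 × (1940/1416.7)^(-2.9444) = 25.761 g.
C = m/V = 25.761/1416.7 = 0.018183 g/gal.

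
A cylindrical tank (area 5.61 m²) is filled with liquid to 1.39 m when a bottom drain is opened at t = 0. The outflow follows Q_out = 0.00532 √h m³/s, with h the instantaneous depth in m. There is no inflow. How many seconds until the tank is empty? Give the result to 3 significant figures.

2490 s

Unsteady balance on liquid volume: A dh/dt = −0.00532 √h.
Separate and integrate: 2(√h − √h₀) = −(0.00532/A) t.
Set h = 0: 2√h₀ = (0.00532/A) t_empty ⇒ t_empty = 2A√h₀/0.00532.
t_empty = 2·5.61·√1.39/0.00532 = 11.220·1.1790/0.00532 = 2486.5 s.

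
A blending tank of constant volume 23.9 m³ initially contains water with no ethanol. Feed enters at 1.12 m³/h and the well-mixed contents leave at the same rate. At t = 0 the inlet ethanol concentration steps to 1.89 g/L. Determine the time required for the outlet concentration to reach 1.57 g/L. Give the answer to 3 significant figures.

Species balance: V dC/dt = Q(C_in − C) ⇒ τ = V/Q = 21.339 h.
C(t) = C_in + (C₀ − C_in) e^(−t/τ). Set C = 1.57 and solve for t:
e^(−t/τ) = (C − C_in)/(C₀ − C_in) = (1.57 − 1.89)/(0 − 1.89) = 0.16931
t = −τ ln(…) = 21.339 × 1.7760 = 37.899 h.

37.9 h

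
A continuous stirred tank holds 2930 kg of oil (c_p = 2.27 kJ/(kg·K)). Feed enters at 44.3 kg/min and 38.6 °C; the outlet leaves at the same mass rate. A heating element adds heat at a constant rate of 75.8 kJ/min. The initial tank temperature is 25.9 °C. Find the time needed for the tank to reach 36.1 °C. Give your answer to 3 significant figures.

M c_p dT/dt = ṁ c_p (T_in − T) + Q̇.
τ = M/ṁ = 66.140 min; T_ss = T_in + Q̇/(ṁ c_p) = 39.354 °C.
T(t) = T_ss + (T₀ − T_ss) e^(−t/τ). Set T = 36.1:
e^(−t/τ) = (36.1 − 39.354)/(25.9 − 39.354) = 0.24185
t = −66.140 · ln(0.24185) = 93.882 min.

93.9 min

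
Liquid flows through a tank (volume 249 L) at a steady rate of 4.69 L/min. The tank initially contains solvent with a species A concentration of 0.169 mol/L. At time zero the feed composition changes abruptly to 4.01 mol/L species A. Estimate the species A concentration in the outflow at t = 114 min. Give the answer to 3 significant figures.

3.56 mol/L

Accumulation = in − out for the solute gives V dC/dt = Q(C_in − C).
Rewrite as dC/dt + C/τ = C_in/τ, τ = V/Q = 53.092 min.
This is linear first-order; C(t) = C_in + (C₀ − C_in) e^(−t/τ).
C(114) = 4.01 + (0.169 − 4.01)·e^(−114/53.092) = 4.01 + (-3.8410)·0.11681 = 3.5613 mol/L.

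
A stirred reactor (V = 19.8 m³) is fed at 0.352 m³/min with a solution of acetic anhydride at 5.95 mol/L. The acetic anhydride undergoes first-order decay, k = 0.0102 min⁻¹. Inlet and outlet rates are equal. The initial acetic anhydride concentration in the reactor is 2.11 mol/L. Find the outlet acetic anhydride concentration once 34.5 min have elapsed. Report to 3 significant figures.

Species balance: V dC/dt = Q C_in − Q C − k V C.
dC/dt = (Q/V) C_in − (Q/V + k) C; effective rate a = Q/V + k = 0.017778 + 0.0102 = 0.027978 min⁻¹.
C_ss = Q C_in/(Q + kV) = 3.7808 mol/L; C(t) = C_ss + (C₀ − C_ss) e^(−a t).
C(34.5) = 3.7808 + (-1.6708)·e^(−0.027978·34.5) = 3.7808 + (-1.6708)·0.38089 = 3.1444 mol/L.

3.14 mol/L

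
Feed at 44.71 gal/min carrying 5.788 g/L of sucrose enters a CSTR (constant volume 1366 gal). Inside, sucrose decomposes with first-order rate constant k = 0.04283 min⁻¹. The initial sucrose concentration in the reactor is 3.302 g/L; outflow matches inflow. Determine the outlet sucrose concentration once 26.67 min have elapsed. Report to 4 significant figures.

2.613 g/L

Accumulation = in − out − consumed: V dC/dt = Q C_in − Q C − k V C.
dC/dt = (Q/V) C_in − (Q/V + k) C; effective rate a = Q/V + k = 0.0327306 + 0.04283 = 0.0755606 min⁻¹.
C_ss = Q C_in/(Q + kV) = 2.50719 g/L; C(t) = C_ss + (C₀ − C_ss) e^(−a t).
C(26.67) = 2.50719 + (0.794811)·e^(−0.0755606·26.67) = 2.50719 + (0.794811)·0.133294 = 2.61313 g/L.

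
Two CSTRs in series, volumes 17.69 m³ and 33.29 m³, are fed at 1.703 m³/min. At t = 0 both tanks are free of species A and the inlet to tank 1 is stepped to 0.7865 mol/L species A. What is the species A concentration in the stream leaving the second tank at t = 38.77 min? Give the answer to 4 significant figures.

0.5769 mol/L

Each tank obeys Vᵢ dCᵢ/dt = Q(Cᵢ₋₁ − Cᵢ), so τᵢ = Vᵢ/Q.
τ₁ = 17.69/1.703 = 10.3876 min; τ₂ = 33.29/1.703 = 19.5479 min.
Tank 1: C₁ = C_in(1 − e^(−t/τ₁)). Tank 2 (τ₁ ≠ τ₂): C₂ = C_in[1 − (τ₁ e^(−t/τ₁) − τ₂ e^(−t/τ₂))/(τ₁ − τ₂)].
At t = 38.77: e^(−t/τ₁) = 0.0239365, e^(−t/τ₂) = 0.137609.
C₂ = 0.7865·[1 − (10.3876·0.0239365 − 19.5479·0.137609)/(-9.16031)] = 0.7865·0.733489 = 0.576889 mol/L.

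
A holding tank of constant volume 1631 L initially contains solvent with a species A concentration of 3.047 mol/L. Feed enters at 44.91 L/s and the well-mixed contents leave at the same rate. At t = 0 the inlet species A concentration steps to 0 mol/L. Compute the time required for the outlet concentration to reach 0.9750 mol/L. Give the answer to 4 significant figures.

Transient balance on the dissolved component: V dC/dt = Q(C_in − C), so τ = V/Q = 36.3171 s.
C(t) = C_in + (C₀ − C_in) e^(−t/τ). Set C = 0.9750 and solve for t:
e^(−t/τ) = (C − C_in)/(C₀ − C_in) = (0.9750 − 0)/(3.047 − 0) = 0.319987
t = −τ ln(…) = 36.3171 × 1.13948 = 41.3824 s.

41.38 s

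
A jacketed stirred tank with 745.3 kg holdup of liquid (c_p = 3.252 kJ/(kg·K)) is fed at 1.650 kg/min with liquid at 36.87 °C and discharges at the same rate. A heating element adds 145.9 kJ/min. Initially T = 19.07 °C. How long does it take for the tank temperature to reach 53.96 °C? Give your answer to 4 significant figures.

674.8 min

First-law balance (no shaft work): M c_p dT/dt = ṁ c_p (T_in − T) + 145.9.
τ = M/ṁ = 451.697 min; T_ss = T_in + Q̇/(ṁ c_p) = 64.0607 °C.
T(t) = T_ss + (T₀ − T_ss) e^(−t/τ). Set T = 53.96:
e^(−t/τ) = (53.96 − 64.0607)/(19.07 − 64.0607) = 0.224507
t = −451.697 · ln(0.224507) = 674.767 min.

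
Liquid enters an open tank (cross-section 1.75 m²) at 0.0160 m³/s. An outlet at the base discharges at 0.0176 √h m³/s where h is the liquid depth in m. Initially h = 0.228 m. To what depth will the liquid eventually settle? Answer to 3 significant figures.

A dh/dt = Q_in − 0.0176 √h. Steady state requires inflow = outflow:
Q_in = 0.0176 √h_ss ⇒ √h_ss = 0.0160/0.0176 = 0.90909.
h_ss = 0.90909² = 0.82645 m. (Since h₀ = 0.228 m < h_ss, the level will rise toward this value.)

0.826 m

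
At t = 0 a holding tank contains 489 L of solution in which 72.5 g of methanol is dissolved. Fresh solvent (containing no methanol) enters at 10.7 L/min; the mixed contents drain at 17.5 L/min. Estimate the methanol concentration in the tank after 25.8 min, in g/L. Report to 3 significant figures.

0.0737 g/L

Total volume: dV/dt = Q_in − Q_out = -6.8000 L/min, so V(t) = 489 − 6.8000 t and V(25.8) = 313.56 L.
Solute balance: dm/dt = 0 − Q_out C = −Q_out m/V(t).
Separate: dm/m = −Q_out dt/V(t) ⇒ ln(m/m₀) = −(Q_out/(Q_in−Q_out)) ln(V/V₀).
m = m₀ (V₀/V)^(Q_out/(Q_in−Q_out)) = 72.5 × (489/313.56)^(-2.5735) = 23.103 g.
C = m/V = 23.103/313.56 = 0.073681 g/L.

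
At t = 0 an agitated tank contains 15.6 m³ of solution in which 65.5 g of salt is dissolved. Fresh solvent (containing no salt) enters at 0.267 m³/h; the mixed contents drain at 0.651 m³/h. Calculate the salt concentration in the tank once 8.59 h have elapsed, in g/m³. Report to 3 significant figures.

Total volume: dV/dt = Q_in − Q_out = -0.38400 m³/h, so V(t) = 15.6 − 0.38400 t and V(8.59) = 12.301 m³.
Solute balance: dm/dt = 0 − Q_out C = −Q_out m/V(t).
dm/m = −Q_out dt/(V₀ − 0.38400 t); integrating gives ln(m/m₀) = −(Q_out/(Q_in−Q_out)) ln(V/V₀).
m = m₀ (V₀/V)^(Q_out/(Q_in−Q_out)) = 65.5 × (15.6/12.301)^(-1.6953) = 43.786 g.
C = m/V = 43.786/12.301 = 3.5594 g/m³.

3.56 g/m³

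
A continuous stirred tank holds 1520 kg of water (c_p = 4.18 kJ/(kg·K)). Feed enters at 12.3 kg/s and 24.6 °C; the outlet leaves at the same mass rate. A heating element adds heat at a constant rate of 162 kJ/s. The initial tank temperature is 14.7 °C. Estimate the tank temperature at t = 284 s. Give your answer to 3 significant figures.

M c_p dT/dt = ṁ c_p (T_in − T) + Q̇.
τ = M/ṁ = 123.58 s; T_ss = T_in + Q̇/(ṁ c_p) = 24.6 + 162/(12.3·4.18) = 27.751 °C.
Integrating: T(t) = T_ss + (T₀ − T_ss) e^(−t/τ).
T(284) = 27.751 + (-13.051)·e^(−284/123.58) = 27.751 + (-13.051)·0.10044 = 26.440 °C.

26.4 °C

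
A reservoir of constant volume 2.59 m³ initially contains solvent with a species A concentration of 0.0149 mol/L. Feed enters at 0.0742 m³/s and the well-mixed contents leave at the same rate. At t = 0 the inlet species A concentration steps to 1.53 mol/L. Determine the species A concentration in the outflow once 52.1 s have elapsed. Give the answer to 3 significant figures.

Unsteady species balance (constant V, well mixed): V dC/dt = Q(C_in − C).
So dC/dt = (C_in − C)/τ with τ = V/Q = 2.59/0.0742 = 34.906 s.
Solution: C(t) = C_in + (C₀ − C_in) e^(−t/τ).
C(52.1) = 1.53 + (0.0149 − 1.53)·e^(−52.1/34.906) = 1.53 + (-1.5151)·0.22479 = 1.1894 mol/L.

1.19 mol/L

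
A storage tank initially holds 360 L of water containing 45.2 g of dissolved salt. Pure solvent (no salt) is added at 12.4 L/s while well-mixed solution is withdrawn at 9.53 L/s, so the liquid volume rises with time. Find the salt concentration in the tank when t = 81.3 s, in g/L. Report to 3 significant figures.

Let m(t) be the amount of salt. Volume: V(t) = V₀ + (Q_in − Q_out) t = 360 + 2.8700 t; V(81.3) = 593.33 L.
Solute balance: dm/dt = 0 − Q_out C = −Q_out m/V(t).
Separate: dm/m = −Q_out dt/V(t) ⇒ ln(m/m₀) = −(Q_out/(Q_in−Q_out)) ln(V/V₀).
m = m₀ (V₀/V)^(Q_out/(Q_in−Q_out)) = 45.2 × (360/593.33)^(3.3206) = 8.6019 g.
C = m/V = 8.6019/593.33 = 0.014498 g/L.

0.0145 g/L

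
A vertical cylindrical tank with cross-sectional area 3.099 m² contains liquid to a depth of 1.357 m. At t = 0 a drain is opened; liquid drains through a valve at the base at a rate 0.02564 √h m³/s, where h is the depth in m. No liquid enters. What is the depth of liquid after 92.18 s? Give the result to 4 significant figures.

Mass balance (ρ constant): A dh/dt = −0.02564 √h.
This is separable: 2 d(√h)/dt = −0.02564/A, so √h = √h₀ − (0.02564/(2A)) t.
√h = √1.357 − 0.02564·92.18/(2·3.099) = 1.16490 − 0.381332 = 0.783572.
h = 0.783572² = 0.613984 m.

0.6140 m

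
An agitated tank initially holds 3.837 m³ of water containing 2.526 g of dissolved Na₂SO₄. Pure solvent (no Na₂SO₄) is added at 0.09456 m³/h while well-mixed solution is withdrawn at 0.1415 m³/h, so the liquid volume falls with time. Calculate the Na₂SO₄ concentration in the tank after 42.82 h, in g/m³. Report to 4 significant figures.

0.1477 g/m³

Let m(t) be the amount of Na₂SO₄. Volume: V(t) = V₀ + (Q_in − Q_out) t = 3.837 − 0.0469400 t; V(42.82) = 1.82703 m³.
Solute balance: dm/dt = 0 − Q_out C = −Q_out m/V(t).
dm/m = −Q_out dt/(V₀ − 0.0469400 t); integrating gives ln(m/m₀) = −(Q_out/(Q_in−Q_out)) ln(V/V₀).
m = m₀ (V₀/V)^(Q_out/(Q_in−Q_out)) = 2.526 × (3.837/1.82703)^(-3.01449) = 0.269790 g.
C = m/V = 0.269790/1.82703 = 0.147666 g/m³.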